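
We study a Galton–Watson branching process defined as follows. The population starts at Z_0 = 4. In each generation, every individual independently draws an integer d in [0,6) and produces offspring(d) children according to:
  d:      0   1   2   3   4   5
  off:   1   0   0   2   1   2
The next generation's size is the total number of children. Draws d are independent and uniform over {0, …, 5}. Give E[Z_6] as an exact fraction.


4

Outcome values over d=0..5: [1, 0, 0, 2, 1, 2]
Σy = 6, Σy² = 10, M = 6
μ = 6/6 = 1,  σ² = 10/6 − (1)² = 2/3
E[Z_0] = 4
E[Z_1] = 1·E[Z_0] = 4
E[Z_2] = 1·E[Z_1] = 4
E[Z_3] = 1·E[Z_2] = 4
E[Z_4] = 1·E[Z_3] = 4
E[Z_5] = 1·E[Z_4] = 4
E[Z_6] = 1·E[Z_5] = 4


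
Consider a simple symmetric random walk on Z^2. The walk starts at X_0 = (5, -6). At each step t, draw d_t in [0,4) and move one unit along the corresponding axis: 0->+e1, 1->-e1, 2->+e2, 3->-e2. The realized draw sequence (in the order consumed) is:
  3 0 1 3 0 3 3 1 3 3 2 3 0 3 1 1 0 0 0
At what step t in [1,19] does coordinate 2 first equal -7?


1

t=0: X=(5, -6), d=3 → -e2, X_1=(5, -7)
t=1: X=(5, -7), d=0 → +e1, X_2=(6, -7)
t=2: X=(6, -7), d=1 → -e1, X_3=(5, -7)
t=3: X=(5, -7), d=3 → -e2, X_4=(5, -8)
t=4: X=(5, -8), d=0 → +e1, X_5=(6, -8)
t=5: X=(6, -8), d=3 → -e2, X_6=(6, -9)
t=6: X=(6, -9), d=3 → -e2, X_7=(6, -10)
t=7: X=(6, -10), d=1 → -e1, X_8=(5, -10)
t=8: X=(5, -10), d=3 → -e2, X_9=(5, -11)
t=9: X=(5, -11), d=3 → -e2, X_10=(5, -12)
t=10: X=(5, -12), d=2 → +e2, X_11=(5, -11)
t=11: X=(5, -11), d=3 → -e2, X_12=(5, -12)
t=12: X=(5, -12), d=0 → +e1, X_13=(6, -12)
t=13: X=(6, -12), d=3 → -e2, X_14=(6, -13)
t=14: X=(6, -13), d=1 → -e1, X_15=(5, -13)
t=15: X=(5, -13), d=1 → -e1, X_16=(4, -13)
t=16: X=(4, -13), d=0 → +e1, X_17=(5, -13)
t=17: X=(5, -13), d=0 → +e1, X_18=(6, -13)
t=18: X=(6, -13), d=0 → +e1, X_19=(7, -13)


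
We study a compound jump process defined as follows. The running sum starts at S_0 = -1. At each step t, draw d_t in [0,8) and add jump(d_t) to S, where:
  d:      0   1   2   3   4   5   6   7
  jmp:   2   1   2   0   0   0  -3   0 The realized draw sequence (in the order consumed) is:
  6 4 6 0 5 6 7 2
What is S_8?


-6

t=0: S=-1, d=6, jump=-3, S_1=-4
t=1: S=-4, d=4, jump=0, S_2=-4
t=2: S=-4, d=6, jump=-3, S_3=-7
t=3: S=-7, d=0, jump=2, S_4=-5
t=4: S=-5, d=5, jump=0, S_5=-5
t=5: S=-5, d=6, jump=-3, S_6=-8
t=6: S=-8, d=7, jump=0, S_7=-8
t=7: S=-8, d=2, jump=2, S_8=-6


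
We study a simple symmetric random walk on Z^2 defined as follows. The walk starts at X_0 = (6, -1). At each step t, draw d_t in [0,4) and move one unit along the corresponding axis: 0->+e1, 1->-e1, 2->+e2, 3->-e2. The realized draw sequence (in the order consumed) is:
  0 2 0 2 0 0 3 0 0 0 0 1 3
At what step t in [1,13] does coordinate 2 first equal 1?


t=0: X=(6, -1), d=0 → +e1, X_1=(7, -1)
t=1: X=(7, -1), d=2 → +e2, X_2=(7, 0)
t=2: X=(7, 0), d=0 → +e1, X_3=(8, 0)
t=3: X=(8, 0), d=2 → +e2, X_4=(8, 1)
t=4: X=(8, 1), d=0 → +e1, X_5=(9, 1)
t=5: X=(9, 1), d=0 → +e1, X_6=(10, 1)
t=6: X=(10, 1), d=3 → -e2, X_7=(10, 0)
t=7: X=(10, 0), d=0 → +e1, X_8=(11, 0)
t=8: X=(11, 0), d=0 → +e1, X_9=(12, 0)
t=9: X=(12, 0), d=0 → +e1, X_10=(13, 0)
t=10: X=(13, 0), d=0 → +e1, X_11=(14, 0)
t=11: X=(14, 0), d=1 → -e1, X_12=(13, 0)
t=12: X=(13, 0), d=3 → -e2, X_13=(13, -1)

4


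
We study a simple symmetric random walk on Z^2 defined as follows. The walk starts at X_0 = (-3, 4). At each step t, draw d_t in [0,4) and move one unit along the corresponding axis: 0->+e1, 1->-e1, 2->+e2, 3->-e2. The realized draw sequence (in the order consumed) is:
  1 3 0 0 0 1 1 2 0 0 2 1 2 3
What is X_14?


t=0: X=(-3, 4), d=1 → -e1, X_1=(-4, 4)
t=1: X=(-4, 4), d=3 → -e2, X_2=(-4, 3)
t=2: X=(-4, 3), d=0 → +e1, X_3=(-3, 3)
t=3: X=(-3, 3), d=0 → +e1, X_4=(-2, 3)
t=4: X=(-2, 3), d=0 → +e1, X_5=(-1, 3)
t=5: X=(-1, 3), d=1 → -e1, X_6=(-2, 3)
t=6: X=(-2, 3), d=1 → -e1, X_7=(-3, 3)
t=7: X=(-3, 3), d=2 → +e2, X_8=(-3, 4)
t=8: X=(-3, 4), d=0 → +e1, X_9=(-2, 4)
t=9: X=(-2, 4), d=0 → +e1, X_10=(-1, 4)
t=10: X=(-1, 4), d=2 → +e2, X_11=(-1, 5)
t=11: X=(-1, 5), d=1 → -e1, X_12=(-2, 5)
t=12: X=(-2, 5), d=2 → +e2, X_13=(-2, 6)
t=13: X=(-2, 6), d=3 → -e2, X_14=(-2, 5)

(-2, 5)


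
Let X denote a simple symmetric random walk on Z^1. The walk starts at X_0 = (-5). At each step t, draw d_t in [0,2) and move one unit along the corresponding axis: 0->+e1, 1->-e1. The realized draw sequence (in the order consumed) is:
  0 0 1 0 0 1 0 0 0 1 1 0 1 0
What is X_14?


(-1)

t=0: X=(-5), d=0 → +e1, X_1=(-4)
t=1: X=(-4), d=0 → +e1, X_2=(-3)
t=2: X=(-3), d=1 → -e1, X_3=(-4)
t=3: X=(-4), d=0 → +e1, X_4=(-3)
t=4: X=(-3), d=0 → +e1, X_5=(-2)
t=5: X=(-2), d=1 → -e1, X_6=(-3)
t=6: X=(-3), d=0 → +e1, X_7=(-2)
t=7: X=(-2), d=0 → +e1, X_8=(-1)
t=8: X=(-1), d=0 → +e1, X_9=(0)
t=9: X=(0), d=1 → -e1, X_10=(-1)
t=10: X=(-1), d=1 → -e1, X_11=(-2)
t=11: X=(-2), d=0 → +e1, X_12=(-1)
t=12: X=(-1), d=1 → -e1, X_13=(-2)
t=13: X=(-2), d=0 → +e1, X_14=(-1)


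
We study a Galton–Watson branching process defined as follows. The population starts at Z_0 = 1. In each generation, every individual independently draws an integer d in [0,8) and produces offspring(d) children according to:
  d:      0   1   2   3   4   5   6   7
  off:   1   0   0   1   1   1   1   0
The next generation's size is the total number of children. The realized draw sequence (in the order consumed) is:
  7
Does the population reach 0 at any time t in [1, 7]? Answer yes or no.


yes

gen 0: Z_0=1, draws=[7], offspring=[0], Z_1=0
gen 1: Z_1=0, draws=[], offspring=[], Z_2=0
gen 2: Z_2=0, draws=[], offspring=[], Z_3=0
gen 3: Z_3=0, draws=[], offspring=[], Z_4=0
gen 4: Z_4=0, draws=[], offspring=[], Z_5=0
gen 5: Z_5=0, draws=[], offspring=[], Z_6=0
gen 6: Z_6=0, draws=[], offspring=[], Z_7=0


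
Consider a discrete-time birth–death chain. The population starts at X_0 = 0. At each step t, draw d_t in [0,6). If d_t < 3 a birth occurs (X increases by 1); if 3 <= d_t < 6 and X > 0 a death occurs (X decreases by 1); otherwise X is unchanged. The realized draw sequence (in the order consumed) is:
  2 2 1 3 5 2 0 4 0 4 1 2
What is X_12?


4

t=0: X=0, d=2 → birth, X_1=1
t=1: X=1, d=2 → birth, X_2=2
t=2: X=2, d=1 → birth, X_3=3
t=3: X=3, d=3 → death, X_4=2
t=4: X=2, d=5 → death, X_5=1
t=5: X=1, d=2 → birth, X_6=2
t=6: X=2, d=0 → birth, X_7=3
t=7: X=3, d=4 → death, X_8=2
t=8: X=2, d=0 → birth, X_9=3
t=9: X=3, d=4 → death, X_10=2
t=10: X=2, d=1 → birth, X_11=3
t=11: X=3, d=2 → birth, X_12=4


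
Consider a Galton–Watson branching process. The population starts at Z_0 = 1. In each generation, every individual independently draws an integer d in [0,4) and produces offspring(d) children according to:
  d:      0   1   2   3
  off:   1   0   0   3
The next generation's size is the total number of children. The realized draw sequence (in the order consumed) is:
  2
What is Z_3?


0

gen 0: Z_0=1, draws=[2], offspring=[0], Z_1=0
gen 1: Z_1=0, draws=[], offspring=[], Z_2=0
gen 2: Z_2=0, draws=[], offspring=[], Z_3=0


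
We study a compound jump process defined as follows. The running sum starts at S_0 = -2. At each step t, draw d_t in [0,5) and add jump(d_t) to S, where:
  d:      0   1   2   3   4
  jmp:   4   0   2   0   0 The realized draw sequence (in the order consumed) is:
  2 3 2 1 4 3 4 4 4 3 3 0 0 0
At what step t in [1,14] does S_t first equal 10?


t=0: S=-2, d=2, jump=2, S_1=0
t=1: S=0, d=3, jump=0, S_2=0
t=2: S=0, d=2, jump=2, S_3=2
t=3: S=2, d=1, jump=0, S_4=2
t=4: S=2, d=4, jump=0, S_5=2
t=5: S=2, d=3, jump=0, S_6=2
t=6: S=2, d=4, jump=0, S_7=2
t=7: S=2, d=4, jump=0, S_8=2
t=8: S=2, d=4, jump=0, S_9=2
t=9: S=2, d=3, jump=0, S_10=2
t=10: S=2, d=3, jump=0, S_11=2
t=11: S=2, d=0, jump=4, S_12=6
t=12: S=6, d=0, jump=4, S_13=10
t=13: S=10, d=0, jump=4, S_14=14

13


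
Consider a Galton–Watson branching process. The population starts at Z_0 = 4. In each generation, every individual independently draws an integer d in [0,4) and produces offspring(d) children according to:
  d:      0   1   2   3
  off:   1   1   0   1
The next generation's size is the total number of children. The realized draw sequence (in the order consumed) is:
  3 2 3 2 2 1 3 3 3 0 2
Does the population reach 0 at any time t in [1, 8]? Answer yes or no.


yes

gen 0: Z_0=4, draws=[3, 2, 3, 2], offspring=[1, 0, 1, 0], Z_1=2
gen 1: Z_1=2, draws=[2, 1], offspring=[0, 1], Z_2=1
gen 2: Z_2=1, draws=[3], offspring=[1], Z_3=1
gen 3: Z_3=1, draws=[3], offspring=[1], Z_4=1
gen 4: Z_4=1, draws=[3], offspring=[1], Z_5=1
gen 5: Z_5=1, draws=[0], offspring=[1], Z_6=1
gen 6: Z_6=1, draws=[2], offspring=[0], Z_7=0
gen 7: Z_7=0, draws=[], offspring=[], Z_8=0


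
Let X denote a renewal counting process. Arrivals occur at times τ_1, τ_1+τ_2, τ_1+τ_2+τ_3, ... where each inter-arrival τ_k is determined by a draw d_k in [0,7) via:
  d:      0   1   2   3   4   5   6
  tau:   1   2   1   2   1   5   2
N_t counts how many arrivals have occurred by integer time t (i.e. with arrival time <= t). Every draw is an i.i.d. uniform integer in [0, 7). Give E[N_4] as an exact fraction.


4659/2401

Inter-arrival values over d=0..6: [1, 2, 1, 2, 1, 5, 2]
Each d has probability 1/7, so the pmf of τ is: f(1) = 3/7, f(2) = 3/7, f(5) = 1/7
Renewal equation for m(n) = E[N_n]: condition on τ_1 = k (if k <= n, one arrival plus a fresh copy on the remaining n−k steps): m(n) = F(n) + Σ_{k<=n} f(k)·m(n−k), where F(n) = P(τ <= n) and m(0) = 0
m(1) = F(1) = 3/7
m(2) = F(2) + f(1)·m(1) = 6/7 + 3/7·3/7 = 51/49
m(3) = F(3) + f(1)·m(2) + f(2)·m(1) = 6/7 + 3/7·51/49 + 3/7·3/7 = 510/343
m(4) = F(4) + f(1)·m(3) + f(2)·m(2) = 6/7 + 3/7·510/343 + 3/7·51/49 = 4659/2401
E[N_4] = m(4) = 4659/2401


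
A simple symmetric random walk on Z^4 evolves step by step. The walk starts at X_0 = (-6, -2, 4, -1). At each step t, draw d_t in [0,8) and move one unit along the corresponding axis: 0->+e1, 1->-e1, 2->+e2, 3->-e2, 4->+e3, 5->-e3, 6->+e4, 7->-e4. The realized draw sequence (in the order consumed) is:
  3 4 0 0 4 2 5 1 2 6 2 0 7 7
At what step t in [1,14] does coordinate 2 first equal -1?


9

t=0: X=(-6, -2, 4, -1), d=3 → -e2, X_1=(-6, -3, 4, -1)
t=1: X=(-6, -3, 4, -1), d=4 → +e3, X_2=(-6, -3, 5, -1)
t=2: X=(-6, -3, 5, -1), d=0 → +e1, X_3=(-5, -3, 5, -1)
t=3: X=(-5, -3, 5, -1), d=0 → +e1, X_4=(-4, -3, 5, -1)
t=4: X=(-4, -3, 5, -1), d=4 → +e3, X_5=(-4, -3, 6, -1)
t=5: X=(-4, -3, 6, -1), d=2 → +e2, X_6=(-4, -2, 6, -1)
t=6: X=(-4, -2, 6, -1), d=5 → -e3, X_7=(-4, -2, 5, -1)
t=7: X=(-4, -2, 5, -1), d=1 → -e1, X_8=(-5, -2, 5, -1)
t=8: X=(-5, -2, 5, -1), d=2 → +e2, X_9=(-5, -1, 5, -1)
t=9: X=(-5, -1, 5, -1), d=6 → +e4, X_10=(-5, -1, 5, 0)
t=10: X=(-5, -1, 5, 0), d=2 → +e2, X_11=(-5, 0, 5, 0)
t=11: X=(-5, 0, 5, 0), d=0 → +e1, X_12=(-4, 0, 5, 0)
t=12: X=(-4, 0, 5, 0), d=7 → -e4, X_13=(-4, 0, 5, -1)
t=13: X=(-4, 0, 5, -1), d=7 → -e4, X_14=(-4, 0, 5, -2)


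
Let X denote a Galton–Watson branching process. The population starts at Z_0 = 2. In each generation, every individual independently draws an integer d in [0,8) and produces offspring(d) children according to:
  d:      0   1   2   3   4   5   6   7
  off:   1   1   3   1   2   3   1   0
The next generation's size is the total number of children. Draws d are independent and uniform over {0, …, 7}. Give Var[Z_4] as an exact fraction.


1755/32

Outcome values over d=0..7: [1, 1, 3, 1, 2, 3, 1, 0]
Σy = 12, Σy² = 26, M = 8
μ = 12/8 = 3/2,  σ² = 26/8 − (3/2)² = 1
V_0 = 0, E_0 = 2
V_1 = 1·E_0 + (3/2)²·V_0 = 2;  E_1 = 3
V_2 = 1·E_1 + (3/2)²·V_1 = 15/2;  E_2 = 9/2
V_3 = 1·E_2 + (3/2)²·V_2 = 171/8;  E_3 = 27/4
V_4 = 1·E_3 + (3/2)²·V_3 = 1755/32;  E_4 = 81/8


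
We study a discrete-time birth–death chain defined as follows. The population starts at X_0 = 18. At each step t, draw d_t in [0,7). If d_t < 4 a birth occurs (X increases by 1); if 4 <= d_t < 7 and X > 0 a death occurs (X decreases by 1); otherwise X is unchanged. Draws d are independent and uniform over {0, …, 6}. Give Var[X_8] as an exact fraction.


X can drop by at most 1 per step and X_0 = 18 > T = 8, so X_t >= 18 − t >= 10 > 0 for every t <= 8: the floor at 0 (the 'and X > 0' condition) never binds. Hence X_8 = X_0 + Σ_{t<8} Y_t with i.i.d. increments Y_t = y(d_t) ∈ {+1, −1, 0}.
Outcome values over d=0..6: [1, 1, 1, 1, -1, -1, -1]
Σy = 1, Σy² = 7, M = 7
μ = 1/7 = 1/7,  σ² = 7/7 − (1/7)² = 48/49
Independent increments: Var[X_8] = 8·σ² = 8·(48/49) = 384/49

384/49


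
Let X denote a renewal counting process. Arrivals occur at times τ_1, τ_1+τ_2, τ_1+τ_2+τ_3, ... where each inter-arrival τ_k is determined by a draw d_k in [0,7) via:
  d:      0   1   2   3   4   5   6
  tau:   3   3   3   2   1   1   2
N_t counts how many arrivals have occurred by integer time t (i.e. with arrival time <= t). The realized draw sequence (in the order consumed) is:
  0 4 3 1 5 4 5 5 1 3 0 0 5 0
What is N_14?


8

draw d_1=0: τ_1=3, arrival time A_1=3
draw d_2=4: τ_2=1, arrival time A_2=4
draw d_3=3: τ_3=2, arrival time A_3=6
draw d_4=1: τ_4=3, arrival time A_4=9
draw d_5=5: τ_5=1, arrival time A_5=10
draw d_6=4: τ_6=1, arrival time A_6=11
draw d_7=5: τ_7=1, arrival time A_7=12
draw d_8=5: τ_8=1, arrival time A_8=13
draw d_9=1: τ_9=3, arrival time A_9=16
draw d_10=3: τ_10=2, arrival time A_10=18
draw d_11=0: τ_11=3, arrival time A_11=21
draw d_12=0: τ_12=3, arrival time A_12=24
draw d_13=5: τ_13=1, arrival time A_13=25
draw d_14=0: τ_14=3, arrival time A_14=28
N_t over t=0..14: 0:0 1:0 2:0 3:1 4:2 5:2 6:3 7:3 8:3 9:4 10:5 11:6 12:7 13:8 14:8


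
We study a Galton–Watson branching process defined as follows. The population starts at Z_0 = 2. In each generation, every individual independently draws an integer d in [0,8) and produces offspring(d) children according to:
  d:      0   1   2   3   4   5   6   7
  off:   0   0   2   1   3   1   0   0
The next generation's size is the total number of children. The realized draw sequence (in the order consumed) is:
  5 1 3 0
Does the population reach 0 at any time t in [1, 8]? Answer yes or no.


yes

gen 0: Z_0=2, draws=[5, 1], offspring=[1, 0], Z_1=1
gen 1: Z_1=1, draws=[3], offspring=[1], Z_2=1
gen 2: Z_2=1, draws=[0], offspring=[0], Z_3=0
gen 3: Z_3=0, draws=[], offspring=[], Z_4=0
gen 4: Z_4=0, draws=[], offspring=[], Z_5=0
gen 5: Z_5=0, draws=[], offspring=[], Z_6=0
gen 6: Z_6=0, draws=[], offspring=[], Z_7=0
gen 7: Z_7=0, draws=[], offspring=[], Z_8=0


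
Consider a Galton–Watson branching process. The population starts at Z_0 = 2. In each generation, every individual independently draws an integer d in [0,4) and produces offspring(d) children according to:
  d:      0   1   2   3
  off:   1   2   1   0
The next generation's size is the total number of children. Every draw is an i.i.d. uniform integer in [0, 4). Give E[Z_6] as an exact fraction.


Outcome values over d=0..3: [1, 2, 1, 0]
Σy = 4, Σy² = 6, M = 4
μ = 4/4 = 1,  σ² = 6/4 − (1)² = 1/2
E[Z_0] = 2
E[Z_1] = 1·E[Z_0] = 2
E[Z_2] = 1·E[Z_1] = 2
E[Z_3] = 1·E[Z_2] = 2
E[Z_4] = 1·E[Z_3] = 2
E[Z_5] = 1·E[Z_4] = 2
E[Z_6] = 1·E[Z_5] = 2

2


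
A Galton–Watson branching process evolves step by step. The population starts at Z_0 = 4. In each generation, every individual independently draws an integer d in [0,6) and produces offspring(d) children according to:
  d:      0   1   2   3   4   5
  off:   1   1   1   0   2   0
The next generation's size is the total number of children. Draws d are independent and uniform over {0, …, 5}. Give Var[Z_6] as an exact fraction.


Outcome values over d=0..5: [1, 1, 1, 0, 2, 0]
Σy = 5, Σy² = 7, M = 6
μ = 5/6 = 5/6,  σ² = 7/6 − (5/6)² = 17/36
V_0 = 0, E_0 = 4
V_1 = 17/36·E_0 + (5/6)²·V_0 = 17/9;  E_1 = 10/3
V_2 = 17/36·E_1 + (5/6)²·V_1 = 935/324;  E_2 = 25/9
V_3 = 17/36·E_2 + (5/6)²·V_2 = 38675/11664;  E_3 = 125/54
V_4 = 17/36·E_3 + (5/6)²·V_3 = 1425875/419904;  E_4 = 625/324
V_5 = 17/36·E_4 + (5/6)²·V_4 = 49416875/15116544;  E_5 = 3125/1944
V_6 = 17/36·E_5 + (5/6)²·V_5 = 1648521875/544195584;  E_6 = 15625/11664

1648521875/544195584


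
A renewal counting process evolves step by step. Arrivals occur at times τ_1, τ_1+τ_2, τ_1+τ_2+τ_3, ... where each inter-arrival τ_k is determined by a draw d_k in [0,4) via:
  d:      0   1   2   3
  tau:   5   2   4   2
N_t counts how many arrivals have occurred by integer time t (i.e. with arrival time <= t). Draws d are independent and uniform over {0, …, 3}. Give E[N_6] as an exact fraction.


Inter-arrival values over d=0..3: [5, 2, 4, 2]
Each d has probability 1/4, so the pmf of τ is: f(2) = 1/2, f(4) = 1/4, f(5) = 1/4
Renewal equation for m(n) = E[N_n]: condition on τ_1 = k (if k <= n, one arrival plus a fresh copy on the remaining n−k steps): m(n) = F(n) + Σ_{k<=n} f(k)·m(n−k), where F(n) = P(τ <= n) and m(0) = 0
m(1) = F(1) = 0
m(2) = F(2) = 1/2
m(3) = F(3) = 1/2
m(4) = F(4) + f(2)·m(2) = 3/4 + 1/2·1/2 = 1
m(5) = F(5) + f(2)·m(3) = 1 + 1/2·1/2 = 5/4
m(6) = F(6) + f(2)·m(4) + f(4)·m(2) = 1 + 1/2·1 + 1/4·1/2 = 13/8
E[N_6] = m(6) = 13/8

13/8


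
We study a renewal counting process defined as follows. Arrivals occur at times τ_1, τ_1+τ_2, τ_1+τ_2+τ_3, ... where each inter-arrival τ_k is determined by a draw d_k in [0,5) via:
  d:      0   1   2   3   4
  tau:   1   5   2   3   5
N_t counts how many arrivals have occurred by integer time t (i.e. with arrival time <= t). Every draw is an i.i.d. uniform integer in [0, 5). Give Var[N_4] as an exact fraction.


284384/390625

Inter-arrival values over d=0..4: [1, 5, 2, 3, 5]
Each d has probability 1/5, so the pmf of τ is: f(1) = 1/5, f(2) = 1/5, f(3) = 1/5, f(5) = 2/5
Let p_n(j) = P(N_n = j), with p_0 = [1]. Condition on τ_1: p_n(0) = P(τ > n), and for j >= 1, p_n(j) = Σ_{k<=n} f(k)·p_{n−k}(j−1)
p_1 = [4/5, 1/5]  (j = 0..1)
p_2 = [3/5, 9/25, 1/25]  (j = 0..2)
p_3 = [2/5, 12/25, 14/125, 1/125]  (j = 0..3)
p_4 = [2/5, 9/25, 26/125, 19/625, 1/625]  (j = 0..4)
E[N_4] = Σ j·p_4(j) = 546/625;  E[N_4²] = Σ j²·p_4(j) = 932/625
Var[N_4] = 932/625 − (546/625)² = 284384/390625


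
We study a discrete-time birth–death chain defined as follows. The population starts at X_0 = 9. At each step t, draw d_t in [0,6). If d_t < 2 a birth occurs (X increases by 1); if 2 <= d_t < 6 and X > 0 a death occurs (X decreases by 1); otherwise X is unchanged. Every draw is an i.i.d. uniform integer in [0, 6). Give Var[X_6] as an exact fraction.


X can drop by at most 1 per step and X_0 = 9 > T = 6, so X_t >= 9 − t >= 3 > 0 for every t <= 6: the floor at 0 (the 'and X > 0' condition) never binds. Hence X_6 = X_0 + Σ_{t<6} Y_t with i.i.d. increments Y_t = y(d_t) ∈ {+1, −1, 0}.
Outcome values over d=0..5: [1, 1, -1, -1, -1, -1]
Σy = -2, Σy² = 6, M = 6
μ = -2/6 = -1/3,  σ² = 6/6 − (-1/3)² = 8/9
Independent increments: Var[X_6] = 6·σ² = 6·(8/9) = 16/3

16/3


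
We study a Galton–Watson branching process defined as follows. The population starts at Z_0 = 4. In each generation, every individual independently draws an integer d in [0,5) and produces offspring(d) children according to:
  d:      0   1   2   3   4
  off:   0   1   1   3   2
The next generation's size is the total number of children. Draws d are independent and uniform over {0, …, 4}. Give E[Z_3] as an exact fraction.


1372/125

Outcome values over d=0..4: [0, 1, 1, 3, 2]
Σy = 7, Σy² = 15, M = 5
μ = 7/5 = 7/5,  σ² = 15/5 − (7/5)² = 26/25
E[Z_0] = 4
E[Z_1] = 7/5·E[Z_0] = 28/5
E[Z_2] = 7/5·E[Z_1] = 196/25
E[Z_3] = 7/5·E[Z_2] = 1372/125


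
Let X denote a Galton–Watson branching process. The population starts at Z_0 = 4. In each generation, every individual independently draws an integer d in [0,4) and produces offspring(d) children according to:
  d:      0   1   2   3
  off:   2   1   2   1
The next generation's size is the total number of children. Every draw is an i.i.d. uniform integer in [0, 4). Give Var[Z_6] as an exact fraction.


161595/1024

Outcome values over d=0..3: [2, 1, 2, 1]
Σy = 6, Σy² = 10, M = 4
μ = 6/4 = 3/2,  σ² = 10/4 − (3/2)² = 1/4
V_0 = 0, E_0 = 4
V_1 = 1/4·E_0 + (3/2)²·V_0 = 1;  E_1 = 6
V_2 = 1/4·E_1 + (3/2)²·V_1 = 15/4;  E_2 = 9
V_3 = 1/4·E_2 + (3/2)²·V_2 = 171/16;  E_3 = 27/2
V_4 = 1/4·E_3 + (3/2)²·V_3 = 1755/64;  E_4 = 81/4
V_5 = 1/4·E_4 + (3/2)²·V_4 = 17091/256;  E_5 = 243/8
V_6 = 1/4·E_5 + (3/2)²·V_5 = 161595/1024;  E_6 = 729/16


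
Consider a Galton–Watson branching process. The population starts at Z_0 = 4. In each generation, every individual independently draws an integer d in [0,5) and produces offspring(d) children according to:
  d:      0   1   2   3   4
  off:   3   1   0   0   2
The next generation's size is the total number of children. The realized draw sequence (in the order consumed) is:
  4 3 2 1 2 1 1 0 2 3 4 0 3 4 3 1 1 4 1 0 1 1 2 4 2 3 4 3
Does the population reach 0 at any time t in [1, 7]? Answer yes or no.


gen 0: Z_0=4, draws=[4, 3, 2, 1], offspring=[2, 0, 0, 1], Z_1=3
gen 1: Z_1=3, draws=[2, 1, 1], offspring=[0, 1, 1], Z_2=2
gen 2: Z_2=2, draws=[0, 2], offspring=[3, 0], Z_3=3
gen 3: Z_3=3, draws=[3, 4, 0], offspring=[0, 2, 3], Z_4=5
gen 4: Z_4=5, draws=[3, 4, 3, 1, 1], offspring=[0, 2, 0, 1, 1], Z_5=4
gen 5: Z_5=4, draws=[4, 1, 0, 1], offspring=[2, 1, 3, 1], Z_6=7
gen 6: Z_6=7, draws=[1, 2, 4, 2, 3, 4, 3], offspring=[1, 0, 2, 0, 0, 2, 0], Z_7=5

no


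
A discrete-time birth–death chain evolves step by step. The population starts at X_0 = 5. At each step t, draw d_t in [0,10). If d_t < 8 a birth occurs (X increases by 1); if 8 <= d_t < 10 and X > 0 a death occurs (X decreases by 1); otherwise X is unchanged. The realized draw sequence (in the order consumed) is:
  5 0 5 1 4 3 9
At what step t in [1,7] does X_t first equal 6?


t=0: X=5, d=5 → birth, X_1=6
t=1: X=6, d=0 → birth, X_2=7
t=2: X=7, d=5 → birth, X_3=8
t=3: X=8, d=1 → birth, X_4=9
t=4: X=9, d=4 → birth, X_5=10
t=5: X=10, d=3 → birth, X_6=11
t=6: X=11, d=9 → death, X_7=10

1


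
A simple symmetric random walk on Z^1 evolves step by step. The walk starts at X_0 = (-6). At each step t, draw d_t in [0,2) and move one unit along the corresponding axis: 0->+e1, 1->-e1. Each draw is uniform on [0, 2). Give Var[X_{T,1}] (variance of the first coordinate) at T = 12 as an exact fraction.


Outcome values over d=0..1: [1, -1]
Σy = 0, Σy² = 2, M = 2
μ = 0/2 = 0,  σ² = 2/2 − (0)² = 1
Independent increments: Var[X_12] = 12·σ² = 12·(1) = 12

12


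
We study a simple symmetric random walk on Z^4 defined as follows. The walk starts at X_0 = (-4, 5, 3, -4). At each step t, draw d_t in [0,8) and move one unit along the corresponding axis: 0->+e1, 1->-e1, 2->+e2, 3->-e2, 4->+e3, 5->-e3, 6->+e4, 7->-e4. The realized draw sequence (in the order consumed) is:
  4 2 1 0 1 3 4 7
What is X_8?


t=0: X=(-4, 5, 3, -4), d=4 → +e3, X_1=(-4, 5, 4, -4)
t=1: X=(-4, 5, 4, -4), d=2 → +e2, X_2=(-4, 6, 4, -4)
t=2: X=(-4, 6, 4, -4), d=1 → -e1, X_3=(-5, 6, 4, -4)
t=3: X=(-5, 6, 4, -4), d=0 → +e1, X_4=(-4, 6, 4, -4)
t=4: X=(-4, 6, 4, -4), d=1 → -e1, X_5=(-5, 6, 4, -4)
t=5: X=(-5, 6, 4, -4), d=3 → -e2, X_6=(-5, 5, 4, -4)
t=6: X=(-5, 5, 4, -4), d=4 → +e3, X_7=(-5, 5, 5, -4)
t=7: X=(-5, 5, 5, -4), d=7 → -e4, X_8=(-5, 5, 5, -5)

(-5, 5, 5, -5)


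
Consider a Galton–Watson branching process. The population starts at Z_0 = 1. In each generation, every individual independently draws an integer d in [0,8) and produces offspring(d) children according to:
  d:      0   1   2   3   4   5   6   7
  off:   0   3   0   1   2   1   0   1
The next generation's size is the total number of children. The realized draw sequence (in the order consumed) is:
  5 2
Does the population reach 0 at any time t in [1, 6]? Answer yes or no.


gen 0: Z_0=1, draws=[5], offspring=[1], Z_1=1
gen 1: Z_1=1, draws=[2], offspring=[0], Z_2=0
gen 2: Z_2=0, draws=[], offspring=[], Z_3=0
gen 3: Z_3=0, draws=[], offspring=[], Z_4=0
gen 4: Z_4=0, draws=[], offspring=[], Z_5=0
gen 5: Z_5=0, draws=[], offspring=[], Z_6=0

yes


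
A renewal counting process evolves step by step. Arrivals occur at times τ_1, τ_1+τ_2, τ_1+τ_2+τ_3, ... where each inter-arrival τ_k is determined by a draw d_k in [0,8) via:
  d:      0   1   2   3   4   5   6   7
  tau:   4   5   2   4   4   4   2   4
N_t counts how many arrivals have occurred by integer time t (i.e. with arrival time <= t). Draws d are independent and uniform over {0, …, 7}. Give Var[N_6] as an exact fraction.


1103/4096

Inter-arrival values over d=0..7: [4, 5, 2, 4, 4, 4, 2, 4]
Each d has probability 1/8, so the pmf of τ is: f(2) = 1/4, f(4) = 5/8, f(5) = 1/8
Let p_n(j) = P(N_n = j), with p_0 = [1]. Condition on τ_1: p_n(0) = P(τ > n), and for j >= 1, p_n(j) = Σ_{k<=n} f(k)·p_{n−k}(j−1)
p_1 = [1]  (j = 0)
p_2 = [3/4, 1/4]  (j = 0..1)
p_3 = [3/4, 1/4]  (j = 0..1)
p_4 = [1/8, 13/16, 1/16]  (j = 0..2)
p_5 = [0, 15/16, 1/16]  (j = 0..2)
p_6 = [0, 5/8, 23/64, 1/64]  (j = 0..3)
E[N_6] = Σ j·p_6(j) = 89/64;  E[N_6²] = Σ j²·p_6(j) = 141/64
Var[N_6] = 141/64 − (89/64)² = 1103/4096


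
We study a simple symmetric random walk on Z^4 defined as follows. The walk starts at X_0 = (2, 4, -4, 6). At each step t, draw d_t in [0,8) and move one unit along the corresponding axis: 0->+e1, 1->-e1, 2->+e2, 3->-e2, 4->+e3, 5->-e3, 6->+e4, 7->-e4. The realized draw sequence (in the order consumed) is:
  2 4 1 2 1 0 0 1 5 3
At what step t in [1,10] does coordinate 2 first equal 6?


4

t=0: X=(2, 4, -4, 6), d=2 → +e2, X_1=(2, 5, -4, 6)
t=1: X=(2, 5, -4, 6), d=4 → +e3, X_2=(2, 5, -3, 6)
t=2: X=(2, 5, -3, 6), d=1 → -e1, X_3=(1, 5, -3, 6)
t=3: X=(1, 5, -3, 6), d=2 → +e2, X_4=(1, 6, -3, 6)
t=4: X=(1, 6, -3, 6), d=1 → -e1, X_5=(0, 6, -3, 6)
t=5: X=(0, 6, -3, 6), d=0 → +e1, X_6=(1, 6, -3, 6)
t=6: X=(1, 6, -3, 6), d=0 → +e1, X_7=(2, 6, -3, 6)
t=7: X=(2, 6, -3, 6), d=1 → -e1, X_8=(1, 6, -3, 6)
t=8: X=(1, 6, -3, 6), d=5 → -e3, X_9=(1, 6, -4, 6)
t=9: X=(1, 6, -4, 6), d=3 → -e2, X_10=(1, 5, -4, 6)


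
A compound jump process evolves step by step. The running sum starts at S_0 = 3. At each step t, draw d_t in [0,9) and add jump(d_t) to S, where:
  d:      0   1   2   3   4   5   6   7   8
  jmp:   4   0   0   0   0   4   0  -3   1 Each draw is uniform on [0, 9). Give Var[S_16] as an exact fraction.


608/9

Outcome values over d=0..8: [4, 0, 0, 0, 0, 4, 0, -3, 1]
Σy = 6, Σy² = 42, M = 9
μ = 6/9 = 2/3,  σ² = 42/9 − (2/3)² = 38/9
Independent increments: Var[S_16] = 16·σ² = 16·(38/9) = 608/9


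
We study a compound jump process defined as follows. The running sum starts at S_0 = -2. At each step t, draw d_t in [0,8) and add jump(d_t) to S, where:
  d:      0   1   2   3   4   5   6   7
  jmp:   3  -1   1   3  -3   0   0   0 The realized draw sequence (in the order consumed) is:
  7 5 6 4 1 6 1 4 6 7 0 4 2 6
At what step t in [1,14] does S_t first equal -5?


t=0: S=-2, d=7, jump=0, S_1=-2
t=1: S=-2, d=5, jump=0, S_2=-2
t=2: S=-2, d=6, jump=0, S_3=-2
t=3: S=-2, d=4, jump=-3, S_4=-5
t=4: S=-5, d=1, jump=-1, S_5=-6
t=5: S=-6, d=6, jump=0, S_6=-6
t=6: S=-6, d=1, jump=-1, S_7=-7
t=7: S=-7, d=4, jump=-3, S_8=-10
t=8: S=-10, d=6, jump=0, S_9=-10
t=9: S=-10, d=7, jump=0, S_10=-10
t=10: S=-10, d=0, jump=3, S_11=-7
t=11: S=-7, d=4, jump=-3, S_12=-10
t=12: S=-10, d=2, jump=1, S_13=-9
t=13: S=-9, d=6, jump=0, S_14=-9

4


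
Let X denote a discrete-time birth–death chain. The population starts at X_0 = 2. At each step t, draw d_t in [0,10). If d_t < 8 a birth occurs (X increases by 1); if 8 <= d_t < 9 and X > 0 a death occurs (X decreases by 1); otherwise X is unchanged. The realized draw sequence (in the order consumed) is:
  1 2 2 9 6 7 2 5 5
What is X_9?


10

t=0: X=2, d=1 → birth, X_1=3
t=1: X=3, d=2 → birth, X_2=4
t=2: X=4, d=2 → birth, X_3=5
t=3: X=5, d=9 → hold, X_4=5
t=4: X=5, d=6 → birth, X_5=6
t=5: X=6, d=7 → birth, X_6=7
t=6: X=7, d=2 → birth, X_7=8
t=7: X=8, d=5 → birth, X_8=9
t=8: X=9, d=5 → birth, X_9=10


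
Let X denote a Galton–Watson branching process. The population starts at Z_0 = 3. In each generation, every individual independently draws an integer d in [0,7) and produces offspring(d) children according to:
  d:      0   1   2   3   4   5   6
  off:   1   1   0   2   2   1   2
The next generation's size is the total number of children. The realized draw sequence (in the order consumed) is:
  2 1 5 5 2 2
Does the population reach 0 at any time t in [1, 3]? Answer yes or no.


gen 0: Z_0=3, draws=[2, 1, 5], offspring=[0, 1, 1], Z_1=2
gen 1: Z_1=2, draws=[5, 2], offspring=[1, 0], Z_2=1
gen 2: Z_2=1, draws=[2], offspring=[0], Z_3=0

yes


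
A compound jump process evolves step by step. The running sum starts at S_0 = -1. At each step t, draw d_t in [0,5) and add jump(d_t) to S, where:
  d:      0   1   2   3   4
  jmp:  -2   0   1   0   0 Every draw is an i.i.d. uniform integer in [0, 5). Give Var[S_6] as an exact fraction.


Outcome values over d=0..4: [-2, 0, 1, 0, 0]
Σy = -1, Σy² = 5, M = 5
μ = -1/5 = -1/5,  σ² = 5/5 − (-1/5)² = 24/25
Independent increments: Var[S_6] = 6·σ² = 6·(24/25) = 144/25

144/25


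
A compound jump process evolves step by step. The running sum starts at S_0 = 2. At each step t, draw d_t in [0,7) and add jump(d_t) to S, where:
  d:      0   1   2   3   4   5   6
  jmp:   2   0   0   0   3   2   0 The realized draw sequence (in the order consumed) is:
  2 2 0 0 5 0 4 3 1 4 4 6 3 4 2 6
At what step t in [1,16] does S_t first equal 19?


t=0: S=2, d=2, jump=0, S_1=2
t=1: S=2, d=2, jump=0, S_2=2
t=2: S=2, d=0, jump=2, S_3=4
t=3: S=4, d=0, jump=2, S_4=6
t=4: S=6, d=5, jump=2, S_5=8
t=5: S=8, d=0, jump=2, S_6=10
t=6: S=10, d=4, jump=3, S_7=13
t=7: S=13, d=3, jump=0, S_8=13
t=8: S=13, d=1, jump=0, S_9=13
t=9: S=13, d=4, jump=3, S_10=16
t=10: S=16, d=4, jump=3, S_11=19
t=11: S=19, d=6, jump=0, S_12=19
t=12: S=19, d=3, jump=0, S_13=19
t=13: S=19, d=4, jump=3, S_14=22
t=14: S=22, d=2, jump=0, S_15=22
t=15: S=22, d=6, jump=0, S_16=22

11


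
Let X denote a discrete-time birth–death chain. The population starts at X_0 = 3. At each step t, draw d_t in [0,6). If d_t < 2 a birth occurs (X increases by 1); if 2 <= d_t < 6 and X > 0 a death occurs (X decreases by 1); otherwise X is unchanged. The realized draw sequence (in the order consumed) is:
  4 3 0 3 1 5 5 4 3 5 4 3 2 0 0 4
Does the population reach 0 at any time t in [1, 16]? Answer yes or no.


t=0: X=3, d=4 → death, X_1=2
t=1: X=2, d=3 → death, X_2=1
t=2: X=1, d=0 → birth, X_3=2
t=3: X=2, d=3 → death, X_4=1
t=4: X=1, d=1 → birth, X_5=2
t=5: X=2, d=5 → death, X_6=1
t=6: X=1, d=5 → death, X_7=0
t=7: X=0, d=4 → hold, X_8=0
t=8: X=0, d=3 → hold, X_9=0
t=9: X=0, d=5 → hold, X_10=0
t=10: X=0, d=4 → hold, X_11=0
t=11: X=0, d=3 → hold, X_12=0
t=12: X=0, d=2 → hold, X_13=0
t=13: X=0, d=0 → birth, X_14=1
t=14: X=1, d=0 → birth, X_15=2
t=15: X=2, d=4 → death, X_16=1

yes


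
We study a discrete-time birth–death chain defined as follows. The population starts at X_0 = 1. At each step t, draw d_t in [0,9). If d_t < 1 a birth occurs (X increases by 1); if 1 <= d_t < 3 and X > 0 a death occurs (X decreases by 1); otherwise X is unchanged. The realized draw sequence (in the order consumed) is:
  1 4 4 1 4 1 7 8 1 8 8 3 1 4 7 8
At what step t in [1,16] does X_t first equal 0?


t=0: X=1, d=1 → death, X_1=0
t=1: X=0, d=4 → hold, X_2=0
t=2: X=0, d=4 → hold, X_3=0
t=3: X=0, d=1 → hold, X_4=0
t=4: X=0, d=4 → hold, X_5=0
t=5: X=0, d=1 → hold, X_6=0
t=6: X=0, d=7 → hold, X_7=0
t=7: X=0, d=8 → hold, X_8=0
t=8: X=0, d=1 → hold, X_9=0
t=9: X=0, d=8 → hold, X_10=0
t=10: X=0, d=8 → hold, X_11=0
t=11: X=0, d=3 → hold, X_12=0
t=12: X=0, d=1 → hold, X_13=0
t=13: X=0, d=4 → hold, X_14=0
t=14: X=0, d=7 → hold, X_15=0
t=15: X=0, d=8 → hold, X_16=0

1


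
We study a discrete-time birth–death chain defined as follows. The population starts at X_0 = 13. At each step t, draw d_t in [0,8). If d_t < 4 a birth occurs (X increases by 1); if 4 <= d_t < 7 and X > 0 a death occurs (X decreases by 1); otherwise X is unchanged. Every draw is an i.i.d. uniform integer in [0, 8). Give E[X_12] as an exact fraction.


29/2

X can drop by at most 1 per step and X_0 = 13 > T = 12, so X_t >= 13 − t >= 1 > 0 for every t <= 12: the floor at 0 (the 'and X > 0' condition) never binds. Hence X_12 = X_0 + Σ_{t<12} Y_t with i.i.d. increments Y_t = y(d_t) ∈ {+1, −1, 0}.
Outcome values over d=0..7: [1, 1, 1, 1, -1, -1, -1, 0]
Σy = 1, Σy² = 7, M = 8
μ = 1/8 = 1/8,  σ² = 7/8 − (1/8)² = 55/64
E[X_12] = 13 + 12·(1/8) = 29/2


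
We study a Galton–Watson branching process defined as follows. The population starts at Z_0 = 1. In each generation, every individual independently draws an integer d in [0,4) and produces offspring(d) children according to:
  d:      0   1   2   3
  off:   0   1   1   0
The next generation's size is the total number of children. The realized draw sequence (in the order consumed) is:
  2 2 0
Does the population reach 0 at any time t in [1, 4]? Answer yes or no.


gen 0: Z_0=1, draws=[2], offspring=[1], Z_1=1
gen 1: Z_1=1, draws=[2], offspring=[1], Z_2=1
gen 2: Z_2=1, draws=[0], offspring=[0], Z_3=0
gen 3: Z_3=0, draws=[], offspring=[], Z_4=0

yes


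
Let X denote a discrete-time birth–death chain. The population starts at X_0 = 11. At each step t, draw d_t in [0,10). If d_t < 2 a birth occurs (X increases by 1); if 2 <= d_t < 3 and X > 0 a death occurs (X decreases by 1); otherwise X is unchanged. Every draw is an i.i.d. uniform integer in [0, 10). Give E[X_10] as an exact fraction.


12

X can drop by at most 1 per step and X_0 = 11 > T = 10, so X_t >= 11 − t >= 1 > 0 for every t <= 10: the floor at 0 (the 'and X > 0' condition) never binds. Hence X_10 = X_0 + Σ_{t<10} Y_t with i.i.d. increments Y_t = y(d_t) ∈ {+1, −1, 0}.
Outcome values over d=0..9: [1, 1, -1, 0, 0, 0, 0, 0, 0, 0]
Σy = 1, Σy² = 3, M = 10
μ = 1/10 = 1/10,  σ² = 3/10 − (1/10)² = 29/100
E[X_10] = 11 + 10·(1/10) = 12


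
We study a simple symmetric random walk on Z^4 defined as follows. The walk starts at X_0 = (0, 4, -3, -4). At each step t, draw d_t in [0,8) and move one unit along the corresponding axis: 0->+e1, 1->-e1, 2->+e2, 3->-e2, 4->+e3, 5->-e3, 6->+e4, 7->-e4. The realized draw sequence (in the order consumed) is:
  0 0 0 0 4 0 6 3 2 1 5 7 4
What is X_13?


t=0: X=(0, 4, -3, -4), d=0 → +e1, X_1=(1, 4, -3, -4)
t=1: X=(1, 4, -3, -4), d=0 → +e1, X_2=(2, 4, -3, -4)
t=2: X=(2, 4, -3, -4), d=0 → +e1, X_3=(3, 4, -3, -4)
t=3: X=(3, 4, -3, -4), d=0 → +e1, X_4=(4, 4, -3, -4)
t=4: X=(4, 4, -3, -4), d=4 → +e3, X_5=(4, 4, -2, -4)
t=5: X=(4, 4, -2, -4), d=0 → +e1, X_6=(5, 4, -2, -4)
t=6: X=(5, 4, -2, -4), d=6 → +e4, X_7=(5, 4, -2, -3)
t=7: X=(5, 4, -2, -3), d=3 → -e2, X_8=(5, 3, -2, -3)
t=8: X=(5, 3, -2, -3), d=2 → +e2, X_9=(5, 4, -2, -3)
t=9: X=(5, 4, -2, -3), d=1 → -e1, X_10=(4, 4, -2, -3)
t=10: X=(4, 4, -2, -3), d=5 → -e3, X_11=(4, 4, -3, -3)
t=11: X=(4, 4, -3, -3), d=7 → -e4, X_12=(4, 4, -3, -4)
t=12: X=(4, 4, -3, -4), d=4 → +e3, X_13=(4, 4, -2, -4)

(4, 4, -2, -4)


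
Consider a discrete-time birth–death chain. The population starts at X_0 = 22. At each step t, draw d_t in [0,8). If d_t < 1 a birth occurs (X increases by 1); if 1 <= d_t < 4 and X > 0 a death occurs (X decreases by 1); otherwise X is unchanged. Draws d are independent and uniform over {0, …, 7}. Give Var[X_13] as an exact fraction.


91/16

X can drop by at most 1 per step and X_0 = 22 > T = 13, so X_t >= 22 − t >= 9 > 0 for every t <= 13: the floor at 0 (the 'and X > 0' condition) never binds. Hence X_13 = X_0 + Σ_{t<13} Y_t with i.i.d. increments Y_t = y(d_t) ∈ {+1, −1, 0}.
Outcome values over d=0..7: [1, -1, -1, -1, 0, 0, 0, 0]
Σy = -2, Σy² = 4, M = 8
μ = -2/8 = -1/4,  σ² = 4/8 − (-1/4)² = 7/16
Independent increments: Var[X_13] = 13·σ² = 13·(7/16) = 91/16


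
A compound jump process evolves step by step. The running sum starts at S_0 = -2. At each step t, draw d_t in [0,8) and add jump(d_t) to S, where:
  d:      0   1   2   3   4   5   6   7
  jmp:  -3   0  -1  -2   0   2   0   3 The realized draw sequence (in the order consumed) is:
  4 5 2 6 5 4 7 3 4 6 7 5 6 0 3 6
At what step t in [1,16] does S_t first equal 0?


t=0: S=-2, d=4, jump=0, S_1=-2
t=1: S=-2, d=5, jump=2, S_2=0
t=2: S=0, d=2, jump=-1, S_3=-1
t=3: S=-1, d=6, jump=0, S_4=-1
t=4: S=-1, d=5, jump=2, S_5=1
t=5: S=1, d=4, jump=0, S_6=1
t=6: S=1, d=7, jump=3, S_7=4
t=7: S=4, d=3, jump=-2, S_8=2
t=8: S=2, d=4, jump=0, S_9=2
t=9: S=2, d=6, jump=0, S_10=2
t=10: S=2, d=7, jump=3, S_11=5
t=11: S=5, d=5, jump=2, S_12=7
t=12: S=7, d=6, jump=0, S_13=7
t=13: S=7, d=0, jump=-3, S_14=4
t=14: S=4, d=3, jump=-2, S_15=2
t=15: S=2, d=6, jump=0, S_16=2

2


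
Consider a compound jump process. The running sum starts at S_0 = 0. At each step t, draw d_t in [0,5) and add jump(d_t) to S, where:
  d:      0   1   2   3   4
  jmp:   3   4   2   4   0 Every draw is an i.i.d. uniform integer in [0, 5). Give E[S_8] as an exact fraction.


Outcome values over d=0..4: [3, 4, 2, 4, 0]
Σy = 13, Σy² = 45, M = 5
μ = 13/5 = 13/5,  σ² = 45/5 − (13/5)² = 56/25
E[S_8] = 0 + 8·(13/5) = 104/5

104/5


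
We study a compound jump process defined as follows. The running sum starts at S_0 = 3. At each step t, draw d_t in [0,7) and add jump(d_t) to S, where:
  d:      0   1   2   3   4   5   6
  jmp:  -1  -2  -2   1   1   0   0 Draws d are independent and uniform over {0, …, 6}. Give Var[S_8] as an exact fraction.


Outcome values over d=0..6: [-1, -2, -2, 1, 1, 0, 0]
Σy = -3, Σy² = 11, M = 7
μ = -3/7 = -3/7,  σ² = 11/7 − (-3/7)² = 68/49
Independent increments: Var[S_8] = 8·σ² = 8·(68/49) = 544/49

544/49


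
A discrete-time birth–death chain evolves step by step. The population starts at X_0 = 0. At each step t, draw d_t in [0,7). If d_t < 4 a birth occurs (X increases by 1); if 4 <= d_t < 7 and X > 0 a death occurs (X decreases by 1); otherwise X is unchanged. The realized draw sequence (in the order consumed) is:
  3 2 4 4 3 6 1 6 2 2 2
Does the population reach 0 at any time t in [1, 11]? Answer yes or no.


t=0: X=0, d=3 → birth, X_1=1
t=1: X=1, d=2 → birth, X_2=2
t=2: X=2, d=4 → death, X_3=1
t=3: X=1, d=4 → death, X_4=0
t=4: X=0, d=3 → birth, X_5=1
t=5: X=1, d=6 → death, X_6=0
t=6: X=0, d=1 → birth, X_7=1
t=7: X=1, d=6 → death, X_8=0
t=8: X=0, d=2 → birth, X_9=1
t=9: X=1, d=2 → birth, X_10=2
t=10: X=2, d=2 → birth, X_11=3

yes


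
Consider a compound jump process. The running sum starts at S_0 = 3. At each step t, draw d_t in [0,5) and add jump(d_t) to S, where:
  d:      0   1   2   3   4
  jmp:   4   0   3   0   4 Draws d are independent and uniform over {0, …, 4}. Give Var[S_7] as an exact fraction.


Outcome values over d=0..4: [4, 0, 3, 0, 4]
Σy = 11, Σy² = 41, M = 5
μ = 11/5 = 11/5,  σ² = 41/5 − (11/5)² = 84/25
Independent increments: Var[S_7] = 7·σ² = 7·(84/25) = 588/25

588/25


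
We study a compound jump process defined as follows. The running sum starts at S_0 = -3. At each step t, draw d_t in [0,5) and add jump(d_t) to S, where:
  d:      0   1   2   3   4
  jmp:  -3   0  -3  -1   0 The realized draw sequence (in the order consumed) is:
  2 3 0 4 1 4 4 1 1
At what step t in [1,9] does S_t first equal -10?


3

t=0: S=-3, d=2, jump=-3, S_1=-6
t=1: S=-6, d=3, jump=-1, S_2=-7
t=2: S=-7, d=0, jump=-3, S_3=-10
t=3: S=-10, d=4, jump=0, S_4=-10
t=4: S=-10, d=1, jump=0, S_5=-10
t=5: S=-10, d=4, jump=0, S_6=-10
t=6: S=-10, d=4, jump=0, S_7=-10
t=7: S=-10, d=1, jump=0, S_8=-10
t=8: S=-10, d=1, jump=0, S_9=-10


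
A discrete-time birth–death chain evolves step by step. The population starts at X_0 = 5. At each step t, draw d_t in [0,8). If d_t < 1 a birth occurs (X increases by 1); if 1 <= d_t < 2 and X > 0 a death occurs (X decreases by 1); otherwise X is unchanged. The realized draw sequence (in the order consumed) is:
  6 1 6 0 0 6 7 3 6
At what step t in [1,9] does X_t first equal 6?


5

t=0: X=5, d=6 → hold, X_1=5
t=1: X=5, d=1 → death, X_2=4
t=2: X=4, d=6 → hold, X_3=4
t=3: X=4, d=0 → birth, X_4=5
t=4: X=5, d=0 → birth, X_5=6
t=5: X=6, d=6 → hold, X_6=6
t=6: X=6, d=7 → hold, X_7=6
t=7: X=6, d=3 → hold, X_8=6
t=8: X=6, d=6 → hold, X_9=6
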